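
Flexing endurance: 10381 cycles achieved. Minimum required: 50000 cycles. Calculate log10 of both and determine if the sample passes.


log10(10381) = 4.02
log10(50000) = 4.70
Passes: No


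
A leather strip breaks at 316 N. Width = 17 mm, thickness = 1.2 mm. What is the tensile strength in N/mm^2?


15.49 N/mm^2


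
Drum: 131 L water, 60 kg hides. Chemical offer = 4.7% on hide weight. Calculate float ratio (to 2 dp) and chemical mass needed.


Float ratio = 131 / 60 = 2.18
Chemical = 60 x 4.7 / 100 = 2.82 kg


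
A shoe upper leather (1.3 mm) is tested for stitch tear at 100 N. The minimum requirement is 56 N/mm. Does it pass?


STS = 100 / 1.3 = 76.9 N/mm
Minimum required: 56 N/mm
Passes: Yes


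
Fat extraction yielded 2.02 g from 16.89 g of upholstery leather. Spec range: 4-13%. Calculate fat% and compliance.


Fat content = 12.0%
Compliant: Yes


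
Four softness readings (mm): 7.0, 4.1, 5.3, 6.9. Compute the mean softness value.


5.83 mm

Sum = 7.0 + 4.1 + 5.3 + 6.9
Mean = 23.3 / 4 = 5.83 mm


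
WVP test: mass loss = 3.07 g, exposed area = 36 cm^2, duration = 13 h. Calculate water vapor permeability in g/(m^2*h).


WVP = mass_loss / (area x time) x 10000
WVP = 3.07 / (36 x 13) x 10000
WVP = 3.07 / 468 x 10000 = 65.60 g/(m^2*h)


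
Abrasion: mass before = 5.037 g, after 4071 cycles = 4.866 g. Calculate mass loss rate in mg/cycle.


0.042 mg/cycle

Mass loss = 5.037 - 4.866 = 0.171 g
Rate = 0.171 / 4071 x 1000 = 0.042 mg/cycle


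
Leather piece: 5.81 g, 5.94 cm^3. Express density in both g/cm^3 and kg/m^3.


0.978 g/cm^3
978 kg/m^3

Density = 5.81 / 5.94 = 0.978 g/cm^3
Convert: 0.978 x 1000 = 978 kg/m^3


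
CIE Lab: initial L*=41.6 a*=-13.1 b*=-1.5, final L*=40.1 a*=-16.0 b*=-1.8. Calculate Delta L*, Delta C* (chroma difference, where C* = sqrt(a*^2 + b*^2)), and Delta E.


Delta L* = -1.5
Delta C* = 2.92
Delta E = 3.28


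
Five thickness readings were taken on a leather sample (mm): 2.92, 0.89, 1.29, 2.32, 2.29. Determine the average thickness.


Sum = 2.92 + 0.89 + 1.29 + 2.32 + 2.29 = 9.71
Average = 9.71 / 5 = 1.94 mm


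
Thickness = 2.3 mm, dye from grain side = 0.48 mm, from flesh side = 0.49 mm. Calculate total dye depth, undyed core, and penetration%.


Total dyed = 0.48 + 0.49 = 0.97 mm
Undyed core = 2.3 - 0.97 = 1.33 mm
Penetration = 0.97 / 2.3 x 100 = 42.2%


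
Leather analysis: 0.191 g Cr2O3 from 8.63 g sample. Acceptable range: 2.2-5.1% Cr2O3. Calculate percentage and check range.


Cr2O3 = 2.21%
Within range: Yes

Cr2O3% = 0.191 / 8.63 x 100 = 2.21%
Acceptable range: 2.2 to 5.1%
Within range: Yes


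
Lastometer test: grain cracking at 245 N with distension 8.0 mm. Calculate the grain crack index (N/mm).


30.6 N/mm


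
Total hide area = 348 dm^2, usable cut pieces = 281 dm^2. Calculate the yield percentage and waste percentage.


Yield = 80.7%
Waste = 19.3%

Yield = 281 / 348 x 100 = 80.7%
Waste = 348 - 281 = 67 dm^2
Waste% = 100 - 80.7 = 19.3%


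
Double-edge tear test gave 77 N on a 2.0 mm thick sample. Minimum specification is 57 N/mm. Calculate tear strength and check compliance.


Tear strength = 77 / 2.0 = 38.5 N/mm
Required minimum = 57 N/mm
Compliant: No


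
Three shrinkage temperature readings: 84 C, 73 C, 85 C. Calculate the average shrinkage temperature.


80.7 C


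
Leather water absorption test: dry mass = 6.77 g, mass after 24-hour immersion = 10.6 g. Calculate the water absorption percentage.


56.6%

Water absorbed = 10.6 - 6.77 = 3.83 g
WA% = 3.83 / 6.77 x 100 = 56.6%


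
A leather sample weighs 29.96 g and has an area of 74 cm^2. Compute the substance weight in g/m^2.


4048.6 g/m^2

Substance weight = mass / area x 10000
SW = 29.96 / 74 x 10000
SW = 4048.6 g/m^2


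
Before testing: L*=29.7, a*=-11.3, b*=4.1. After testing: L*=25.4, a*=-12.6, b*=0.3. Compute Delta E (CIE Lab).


Delta E = 5.88


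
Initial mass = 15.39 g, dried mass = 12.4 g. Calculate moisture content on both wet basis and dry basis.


Moisture lost = 15.39 - 12.4 = 2.99 g
Wet basis MC = 2.99 / 15.39 x 100 = 19.4%
Dry basis MC = 2.99 / 12.4 x 100 = 24.1%


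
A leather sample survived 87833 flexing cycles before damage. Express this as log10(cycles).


log10(87833) = 4.94


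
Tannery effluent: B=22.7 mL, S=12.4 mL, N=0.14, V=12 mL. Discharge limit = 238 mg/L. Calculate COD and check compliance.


COD = 961.3 mg/L
Compliant: No


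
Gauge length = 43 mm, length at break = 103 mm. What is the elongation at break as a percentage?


Extension = 103 - 43 = 60 mm
Elongation = 60 / 43 x 100 = 139.5%


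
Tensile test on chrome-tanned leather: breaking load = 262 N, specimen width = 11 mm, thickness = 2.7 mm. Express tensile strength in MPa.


8.82 MPa


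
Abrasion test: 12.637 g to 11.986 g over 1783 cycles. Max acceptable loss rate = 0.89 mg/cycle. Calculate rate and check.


Rate = 0.365 mg/cycle
Passes: Yes

Loss = 12.637 - 11.986 = 0.651 g
Rate = 0.651 g / 1783 cycles x 1000 = 0.365 mg/cycle
Max = 0.89 mg/cycle
Passes: Yes


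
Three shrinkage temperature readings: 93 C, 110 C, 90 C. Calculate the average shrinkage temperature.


97.7 C


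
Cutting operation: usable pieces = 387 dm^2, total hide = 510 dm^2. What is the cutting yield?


Yield = usable / total x 100
Yield = 387 / 510 x 100 = 75.9%


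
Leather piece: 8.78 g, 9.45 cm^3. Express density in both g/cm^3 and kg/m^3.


Density = 8.78 / 9.45 = 0.929 g/cm^3
Convert: 0.929 x 1000 = 929 kg/m^3


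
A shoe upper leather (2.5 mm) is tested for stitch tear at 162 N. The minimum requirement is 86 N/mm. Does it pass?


STS = 162 / 2.5 = 64.8 N/mm
Minimum required: 86 N/mm
Passes: No


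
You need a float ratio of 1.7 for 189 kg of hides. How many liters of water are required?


321.3 L


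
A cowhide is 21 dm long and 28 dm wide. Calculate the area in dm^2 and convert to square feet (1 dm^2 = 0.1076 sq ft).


Area = 21 x 28 = 588 dm^2
Conversion: 588 x 0.1076 = 63.27 sq ft


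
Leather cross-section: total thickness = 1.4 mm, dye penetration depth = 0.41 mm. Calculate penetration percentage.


29.3%


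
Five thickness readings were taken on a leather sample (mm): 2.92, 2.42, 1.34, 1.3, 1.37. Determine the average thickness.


1.87 mm


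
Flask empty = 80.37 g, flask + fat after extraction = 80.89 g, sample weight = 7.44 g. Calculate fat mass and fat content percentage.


Fat mass = 0.52 g
Fat content = 7.0%

Fat mass = 80.89 - 80.37 = 0.52 g
Fat% = 0.52 / 7.44 x 100 = 7.0%


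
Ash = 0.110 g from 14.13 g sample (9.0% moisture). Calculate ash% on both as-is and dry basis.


As-is ash = 0.78%
Dry-basis ash = 0.86%


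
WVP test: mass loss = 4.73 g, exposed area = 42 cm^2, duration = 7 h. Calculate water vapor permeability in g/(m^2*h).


160.88 g/(m^2*h)


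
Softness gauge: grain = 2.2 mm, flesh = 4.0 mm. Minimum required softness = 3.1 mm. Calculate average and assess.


Average = (2.2 + 4.0) / 2 = 3.10 mm
Minimum = 3.1 mm
Meets requirement: Yes


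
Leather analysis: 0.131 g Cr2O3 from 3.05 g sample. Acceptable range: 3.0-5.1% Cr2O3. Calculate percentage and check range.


Cr2O3 = 4.30%
Within range: Yes

Cr2O3% = 0.131 / 3.05 x 100 = 4.30%
Acceptable range: 3.0 to 5.1%
Within range: Yes


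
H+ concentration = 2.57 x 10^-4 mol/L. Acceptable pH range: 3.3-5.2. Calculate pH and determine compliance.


pH = 3.59
Compliant: Yes


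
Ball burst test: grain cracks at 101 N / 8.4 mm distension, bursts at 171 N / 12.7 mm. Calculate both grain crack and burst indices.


Crack index = 12.0 N/mm
Burst index = 13.5 N/mm

Crack index = 101 / 8.4 = 12.0 N/mm
Burst index = 171 / 12.7 = 13.5 N/mm


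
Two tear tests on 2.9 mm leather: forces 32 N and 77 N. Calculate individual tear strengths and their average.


Tear 1 = 32 / 2.9 = 11.0 N/mm
Tear 2 = 77 / 2.9 = 26.6 N/mm
Average = (11.0 + 26.6) / 2 = 18.8 N/mm


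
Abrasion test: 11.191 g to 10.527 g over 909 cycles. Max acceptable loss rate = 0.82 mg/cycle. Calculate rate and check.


Rate = 0.730 mg/cycle
Passes: Yes


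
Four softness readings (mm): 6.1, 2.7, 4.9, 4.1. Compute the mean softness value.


Sum = 6.1 + 2.7 + 4.9 + 4.1
Mean = 17.8 / 4 = 4.45 mm


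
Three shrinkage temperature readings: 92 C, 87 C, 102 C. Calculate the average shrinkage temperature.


Average = (92 + 87 + 102) / 3
Average = 281 / 3 = 93.7 C


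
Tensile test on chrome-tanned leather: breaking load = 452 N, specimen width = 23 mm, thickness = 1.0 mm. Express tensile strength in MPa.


Cross-section = 23 x 1.0 = 23.0 mm^2
TS = 452 / 23.0 = 19.65 MPa
(1 N/mm^2 = 1 MPa)


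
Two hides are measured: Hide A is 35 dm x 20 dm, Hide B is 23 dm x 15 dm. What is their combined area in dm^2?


Hide A area = 35 x 20 = 700 dm^2
Hide B area = 23 x 15 = 345 dm^2
Total = 700 + 345 = 1045 dm^2


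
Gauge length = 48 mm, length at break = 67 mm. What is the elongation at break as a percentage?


39.6%

Extension = 67 - 48 = 19 mm
Elongation = 19 / 48 x 100 = 39.6%


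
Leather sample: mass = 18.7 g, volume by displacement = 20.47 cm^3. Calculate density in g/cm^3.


0.914 g/cm^3

Density = mass / volume
Density = 18.7 / 20.47 = 0.914 g/cm^3


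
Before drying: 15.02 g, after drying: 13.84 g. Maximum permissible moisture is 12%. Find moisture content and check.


MC = (15.02 - 13.84) / 15.02 x 100 = 7.9%
Maximum: 12%
Acceptable: Yes


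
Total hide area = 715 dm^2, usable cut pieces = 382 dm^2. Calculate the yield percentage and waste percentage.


Yield = 53.4%
Waste = 46.6%

Yield = 382 / 715 x 100 = 53.4%
Waste = 715 - 382 = 333 dm^2
Waste% = 100 - 53.4 = 46.6%


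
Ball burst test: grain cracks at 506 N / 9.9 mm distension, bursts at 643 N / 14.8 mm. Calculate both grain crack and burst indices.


Crack index = 506 / 9.9 = 51.1 N/mm
Burst index = 643 / 14.8 = 43.4 N/mm


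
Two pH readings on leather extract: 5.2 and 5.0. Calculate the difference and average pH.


Difference = 0.2
Average pH = 5.10

Difference = |5.2 - 5.0| = 0.2
Average = (5.2 + 5.0) / 2 = 5.10


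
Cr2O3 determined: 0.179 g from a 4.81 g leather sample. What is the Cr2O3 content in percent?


Cr2O3% = 0.179 / 4.81 x 100
Cr2O3% = 3.72%


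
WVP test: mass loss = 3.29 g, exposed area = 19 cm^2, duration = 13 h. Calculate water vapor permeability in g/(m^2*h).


133.20 g/(m^2*h)


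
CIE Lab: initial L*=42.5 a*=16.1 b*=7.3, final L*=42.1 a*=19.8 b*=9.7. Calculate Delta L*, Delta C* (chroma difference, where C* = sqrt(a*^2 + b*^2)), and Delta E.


Delta L* = 42.1 - 42.5 = -0.4
C1* = sqrt((16.1)^2 + (7.3)^2) = 17.678
C2* = sqrt((19.8)^2 + (9.7)^2) = 22.048
Delta C* = 22.048 - 17.678 = 4.37
Delta E = sqrt((-0.4)^2 + (3.7)^2 + (2.4)^2) = 4.43


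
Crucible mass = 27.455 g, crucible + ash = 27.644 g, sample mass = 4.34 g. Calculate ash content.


Ash mass = 0.189 g
Ash content = 4.35%


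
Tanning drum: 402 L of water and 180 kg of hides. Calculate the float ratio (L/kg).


Float ratio = water / hide weight
Ratio = 402 / 180 = 2.2


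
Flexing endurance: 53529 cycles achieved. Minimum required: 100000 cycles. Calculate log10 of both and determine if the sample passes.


Achieved: log10 = 4.73
Required: log10 = 5.00
Passes: No

log10(53529) = 4.73
log10(100000) = 5.00
Passes: No


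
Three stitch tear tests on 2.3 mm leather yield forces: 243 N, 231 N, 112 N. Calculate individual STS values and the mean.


STS1 = 243 / 2.3 = 105.7 N/mm
STS2 = 231 / 2.3 = 100.4 N/mm
STS3 = 112 / 2.3 = 48.7 N/mm
Mean = (105.7 + 100.4 + 48.7) / 3 = 84.9 N/mm


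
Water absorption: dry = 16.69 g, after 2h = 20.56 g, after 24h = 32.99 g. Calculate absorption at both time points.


2h absorption = 23.2%
24h absorption = 97.7%

WA (2h) = (20.56 - 16.69) / 16.69 x 100 = 23.2%
WA (24h) = (32.99 - 16.69) / 16.69 x 100 = 97.7%


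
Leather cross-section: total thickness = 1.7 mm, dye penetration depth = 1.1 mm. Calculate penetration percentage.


Penetration% = 1.1 / 1.7 x 100
Penetration = 64.7%


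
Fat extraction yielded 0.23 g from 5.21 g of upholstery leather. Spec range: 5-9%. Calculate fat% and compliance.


Fat% = 0.23 / 5.21 x 100 = 4.4%
Spec range: 5-9%
Compliant: No


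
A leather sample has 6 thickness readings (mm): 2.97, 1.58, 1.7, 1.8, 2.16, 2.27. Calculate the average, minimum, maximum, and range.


Sum = 12.48
Average = 12.48 / 6 = 2.08 mm
Minimum = 1.58 mm
Maximum = 2.97 mm
Range = 2.97 - 1.58 = 1.39 mm


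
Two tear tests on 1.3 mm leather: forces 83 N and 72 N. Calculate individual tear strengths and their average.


Tear 1 = 83 / 1.3 = 63.8 N/mm
Tear 2 = 72 / 1.3 = 55.4 N/mm
Average = (63.8 + 55.4) / 2 = 59.6 N/mm


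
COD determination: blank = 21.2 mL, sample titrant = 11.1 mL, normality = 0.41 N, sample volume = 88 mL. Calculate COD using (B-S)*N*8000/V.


376.5 mg/L


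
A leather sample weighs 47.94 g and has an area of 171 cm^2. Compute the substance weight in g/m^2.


Substance weight = mass / area x 10000
SW = 47.94 / 171 x 10000
SW = 2803.5 g/m^2


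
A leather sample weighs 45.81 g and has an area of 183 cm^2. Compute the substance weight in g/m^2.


Substance weight = mass / area x 10000
SW = 45.81 / 183 x 10000
SW = 2503.3 g/m^2


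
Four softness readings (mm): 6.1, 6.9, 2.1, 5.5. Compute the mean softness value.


Sum = 6.1 + 6.9 + 2.1 + 5.5
Mean = 20.6 / 4 = 5.15 mm


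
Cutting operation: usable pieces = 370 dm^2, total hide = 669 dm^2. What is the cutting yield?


Yield = usable / total x 100
Yield = 370 / 669 x 100 = 55.3%


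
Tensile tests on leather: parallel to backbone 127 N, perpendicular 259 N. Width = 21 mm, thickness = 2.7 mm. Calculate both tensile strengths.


Area = 21 x 2.7 = 56.7 mm^2
TS (parallel) = 127 / 56.7 = 2.24 N/mm^2
TS (perpendicular) = 259 / 56.7 = 4.57 N/mm^2


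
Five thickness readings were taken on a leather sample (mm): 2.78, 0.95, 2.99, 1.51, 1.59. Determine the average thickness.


Sum = 2.78 + 0.95 + 2.99 + 1.51 + 1.59 = 9.82
Average = 9.82 / 5 = 1.96 mm


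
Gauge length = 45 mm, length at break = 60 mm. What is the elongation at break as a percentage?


Extension = 60 - 45 = 15 mm
Elongation = 15 / 45 x 100 = 33.3%


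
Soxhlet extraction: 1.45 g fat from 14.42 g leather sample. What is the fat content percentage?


10.1%


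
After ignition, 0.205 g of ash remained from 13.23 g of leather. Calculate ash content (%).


1.55%

Ash% = 0.205 / 13.23 x 100
Ash% = 1.55%


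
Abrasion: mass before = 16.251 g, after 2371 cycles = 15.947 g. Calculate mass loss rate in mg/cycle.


0.128 mg/cycle

Mass loss = 16.251 - 15.947 = 0.304 g
Rate = 0.304 / 2371 x 1000 = 0.128 mg/cycle


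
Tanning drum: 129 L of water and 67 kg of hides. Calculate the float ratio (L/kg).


1.9

Float ratio = water / hide weight
Ratio = 129 / 67 = 1.9


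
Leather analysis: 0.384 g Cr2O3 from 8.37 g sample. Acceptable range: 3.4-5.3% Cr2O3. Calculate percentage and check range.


Cr2O3% = 0.384 / 8.37 x 100 = 4.59%
Acceptable range: 3.4 to 5.3%
Within range: Yes


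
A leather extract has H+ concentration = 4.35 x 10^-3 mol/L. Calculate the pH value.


pH = 2.36


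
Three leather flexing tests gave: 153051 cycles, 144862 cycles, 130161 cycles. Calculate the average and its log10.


Average = 142691 cycles
log10 = 5.15


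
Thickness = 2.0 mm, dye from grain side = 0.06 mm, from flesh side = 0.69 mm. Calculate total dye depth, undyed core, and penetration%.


Total dyed = 0.75 mm
Undyed core = 1.25 mm
Penetration = 37.5%

Total dyed = 0.06 + 0.69 = 0.75 mm
Undyed core = 2.0 - 0.75 = 1.25 mm
Penetration = 0.75 / 2.0 x 100 = 37.5%


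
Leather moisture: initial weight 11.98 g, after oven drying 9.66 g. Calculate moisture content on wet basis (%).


Moisture = 11.98 - 9.66 = 2.32 g
MC = 2.32 / 11.98 x 100 = 19.4%


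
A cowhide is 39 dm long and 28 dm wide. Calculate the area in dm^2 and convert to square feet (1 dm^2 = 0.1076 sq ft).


Area = 39 x 28 = 1092 dm^2
Conversion: 1092 x 0.1076 = 117.50 sq ft


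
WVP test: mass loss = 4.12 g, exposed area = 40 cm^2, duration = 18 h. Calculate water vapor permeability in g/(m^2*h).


WVP = mass_loss / (area x time) x 10000
WVP = 4.12 / (40 x 18) x 10000
WVP = 4.12 / 720 x 10000 = 57.22 g/(m^2*h)


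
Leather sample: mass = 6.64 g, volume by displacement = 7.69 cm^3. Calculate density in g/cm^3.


Density = mass / volume
Density = 6.64 / 7.69 = 0.863 g/cm^3


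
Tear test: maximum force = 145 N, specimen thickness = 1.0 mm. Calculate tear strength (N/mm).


145.0 N/mm


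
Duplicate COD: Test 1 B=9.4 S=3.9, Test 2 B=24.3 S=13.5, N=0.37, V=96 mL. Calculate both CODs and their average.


COD1 = (9.4 - 3.9) x 0.37 x 8000 / 96 = 169.6 mg/L
COD2 = (24.3 - 13.5) x 0.37 x 8000 / 96 = 333.0 mg/L
Average = (169.6 + 333.0) / 2 = 251.3 mg/L


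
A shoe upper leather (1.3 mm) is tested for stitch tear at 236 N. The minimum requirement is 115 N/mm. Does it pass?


STS = 181.5 N/mm
Passes: Yes

STS = 236 / 1.3 = 181.5 N/mm
Minimum required: 115 N/mm
Passes: Yes


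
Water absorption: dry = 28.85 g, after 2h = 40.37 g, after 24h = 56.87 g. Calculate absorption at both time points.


2h absorption = 39.9%
24h absorption = 97.1%


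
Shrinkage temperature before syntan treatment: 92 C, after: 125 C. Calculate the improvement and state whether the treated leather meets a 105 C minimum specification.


Improvement = 33 C
Meets 105 C spec: Yes


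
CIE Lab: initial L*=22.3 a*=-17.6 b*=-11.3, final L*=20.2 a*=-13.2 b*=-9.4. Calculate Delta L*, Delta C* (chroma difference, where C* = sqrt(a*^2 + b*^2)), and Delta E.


Delta L* = 20.2 - 22.3 = -2.1
C1* = sqrt((-17.6)^2 + (-11.3)^2) = 20.915
C2* = sqrt((-13.2)^2 + (-9.4)^2) = 16.205
Delta C* = 16.205 - 20.915 = -4.71
Delta E = sqrt((-2.1)^2 + (4.4)^2 + (1.9)^2) = 5.23


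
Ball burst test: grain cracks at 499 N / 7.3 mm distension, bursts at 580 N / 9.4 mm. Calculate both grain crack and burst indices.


Crack index = 68.4 N/mm
Burst index = 61.7 N/mm

Crack index = 499 / 7.3 = 68.4 N/mm
Burst index = 580 / 9.4 = 61.7 N/mm


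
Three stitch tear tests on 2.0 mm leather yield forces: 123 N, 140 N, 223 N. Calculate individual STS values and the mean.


STS1 = 61.5 N/mm
STS2 = 70.0 N/mm
STS3 = 111.5 N/mm
Mean = 81.0 N/mm

STS1 = 123 / 2.0 = 61.5 N/mm
STS2 = 140 / 2.0 = 70.0 N/mm
STS3 = 223 / 2.0 = 111.5 N/mm
Mean = (61.5 + 70.0 + 111.5) / 3 = 81.0 N/mm


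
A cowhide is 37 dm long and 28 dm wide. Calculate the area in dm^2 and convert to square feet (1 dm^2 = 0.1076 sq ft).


Area = 37 x 28 = 1036 dm^2
Conversion: 1036 x 0.1076 = 111.47 sq ft


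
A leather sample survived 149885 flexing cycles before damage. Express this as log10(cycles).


log10(149885) = 5.18


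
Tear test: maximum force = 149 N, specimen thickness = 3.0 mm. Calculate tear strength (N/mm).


Tear strength = force / thickness
Tear = 149 / 3.0 = 49.7 N/mm


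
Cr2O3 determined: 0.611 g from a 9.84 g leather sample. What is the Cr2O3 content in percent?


Cr2O3% = 0.611 / 9.84 x 100
Cr2O3% = 6.21%


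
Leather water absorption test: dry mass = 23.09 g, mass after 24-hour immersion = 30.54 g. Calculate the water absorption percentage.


32.3%


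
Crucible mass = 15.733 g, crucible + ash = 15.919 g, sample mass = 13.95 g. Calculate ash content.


Ash mass = 15.919 - 15.733 = 0.186 g
Ash% = 0.186 / 13.95 x 100 = 1.33%


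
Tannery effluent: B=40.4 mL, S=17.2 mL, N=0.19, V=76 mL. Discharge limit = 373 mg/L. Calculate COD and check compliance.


COD = (40.4 - 17.2) x 0.19 x 8000 / 76 = 464.0 mg/L
Limit: 373 mg/L
Compliant: No


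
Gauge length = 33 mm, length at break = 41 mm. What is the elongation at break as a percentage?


24.2%

Extension = 41 - 33 = 8 mm
Elongation = 8 / 33 x 100 = 24.2%


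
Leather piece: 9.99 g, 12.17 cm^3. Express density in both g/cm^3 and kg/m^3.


0.821 g/cm^3
821 kg/m^3

Density = 9.99 / 12.17 = 0.821 g/cm^3
Convert: 0.821 x 1000 = 821 kg/m^3


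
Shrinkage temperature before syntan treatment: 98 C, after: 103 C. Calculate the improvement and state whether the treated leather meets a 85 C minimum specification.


Improvement = 103 - 98 = 5 C
Spec check: 103 C >= 85 C? Yes


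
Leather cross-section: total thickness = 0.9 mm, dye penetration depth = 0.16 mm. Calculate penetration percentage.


17.8%

Penetration% = 0.16 / 0.9 x 100
Penetration = 17.8%


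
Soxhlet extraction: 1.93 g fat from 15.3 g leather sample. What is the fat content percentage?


12.6%


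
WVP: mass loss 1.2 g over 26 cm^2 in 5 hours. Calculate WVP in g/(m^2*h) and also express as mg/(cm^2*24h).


WVP = 1.2 / (26 x 5) x 10000 = 92.31 g/(m^2*h)
Mass loss in mg = 1.2 x 1000 = 1200 mg
Per cm^2 per 24h in mg: 1200 x 24 / (26 x 5) = 28800 / 130 = 221.54 mg/(cm^2*24h)


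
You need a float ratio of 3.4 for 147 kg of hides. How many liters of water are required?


499.8 L

Water = hide weight x target ratio
Water = 147 x 3.4 = 499.8 L


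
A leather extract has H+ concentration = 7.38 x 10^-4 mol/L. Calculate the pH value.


pH = -log10[H+]
pH = -log10(7.38 x 10^-4) = 3.13


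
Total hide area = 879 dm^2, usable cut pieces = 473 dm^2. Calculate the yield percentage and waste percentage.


Yield = 53.8%
Waste = 46.2%

Yield = 473 / 879 x 100 = 53.8%
Waste = 879 - 473 = 406 dm^2
Waste% = 100 - 53.8 = 46.2%


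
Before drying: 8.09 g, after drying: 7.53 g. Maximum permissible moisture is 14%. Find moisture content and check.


Moisture content = 6.9%
Acceptable: Yes


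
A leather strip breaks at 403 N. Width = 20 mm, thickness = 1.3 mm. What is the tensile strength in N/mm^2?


Cross-sectional area = 20 x 1.3 = 26.0 mm^2
Tensile strength = 403 / 26.0 = 15.50 N/mm^2


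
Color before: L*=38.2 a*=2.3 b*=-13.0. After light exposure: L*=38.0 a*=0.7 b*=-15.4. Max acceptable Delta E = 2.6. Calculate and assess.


Delta E = 2.89
Passes: No

dL = -0.2, da = -1.6, db = -2.4
dE = sqrt((-0.2)^2 + (-1.6)^2 + (-2.4)^2) = 2.89
Max = 2.6
Passes: No


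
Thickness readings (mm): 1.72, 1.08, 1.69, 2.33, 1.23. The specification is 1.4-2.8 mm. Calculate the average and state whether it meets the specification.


Sum = 8.05
Average = 8.05 / 5 = 1.61 mm
Specification range: 1.4 to 2.8 mm
Within spec: Yes


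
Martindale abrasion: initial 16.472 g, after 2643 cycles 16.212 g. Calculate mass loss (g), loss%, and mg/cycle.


Mass loss = 0.260 g
Loss = 1.58%
Rate = 0.098 mg/cycle


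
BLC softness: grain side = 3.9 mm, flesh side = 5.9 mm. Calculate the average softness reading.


4.90 mm

Average = (3.9 + 5.9) / 2
Average = 4.90 mm


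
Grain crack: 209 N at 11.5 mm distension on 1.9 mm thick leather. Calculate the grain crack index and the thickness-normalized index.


Crack index = 18.2 N/mm
Normalized index = 9.6 N/mm per mm


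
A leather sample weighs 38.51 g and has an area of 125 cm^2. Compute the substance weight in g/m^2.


Substance weight = mass / area x 10000
SW = 38.51 / 125 x 10000
SW = 3080.8 g/m^2


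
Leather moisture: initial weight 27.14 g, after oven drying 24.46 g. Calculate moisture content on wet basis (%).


9.9%


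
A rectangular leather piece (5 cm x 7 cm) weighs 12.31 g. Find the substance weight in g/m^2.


Area = 5 x 7 = 35 cm^2
SW = 12.31 / 35 x 10000 = 3517.1 g/m^2


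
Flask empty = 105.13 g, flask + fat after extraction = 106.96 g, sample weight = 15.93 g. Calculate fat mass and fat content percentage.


Fat mass = 106.96 - 105.13 = 1.83 g
Fat% = 1.83 / 15.93 x 100 = 11.5%


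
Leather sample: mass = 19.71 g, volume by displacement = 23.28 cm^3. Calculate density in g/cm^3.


0.847 g/cm^3

Density = mass / volume
Density = 19.71 / 23.28 = 0.847 g/cm^3


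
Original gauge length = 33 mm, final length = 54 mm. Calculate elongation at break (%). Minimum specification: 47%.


Elongation = 63.6%
Meets spec: Yes

Extension = 54 - 33 = 21 mm
Elongation = 21 / 33 x 100 = 63.6%
Minimum required: 47%
Meets specification: Yes


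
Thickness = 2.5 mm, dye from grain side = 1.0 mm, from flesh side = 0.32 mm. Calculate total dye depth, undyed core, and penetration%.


Total dyed = 1.0 + 0.32 = 1.32 mm
Undyed core = 2.5 - 1.32 = 1.18 mm
Penetration = 1.32 / 2.5 x 100 = 52.8%


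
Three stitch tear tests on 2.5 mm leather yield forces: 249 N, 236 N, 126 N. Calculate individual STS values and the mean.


STS1 = 249 / 2.5 = 99.6 N/mm
STS2 = 236 / 2.5 = 94.4 N/mm
STS3 = 126 / 2.5 = 50.4 N/mm
Mean = (99.6 + 94.4 + 50.4) / 3 = 81.5 N/mm


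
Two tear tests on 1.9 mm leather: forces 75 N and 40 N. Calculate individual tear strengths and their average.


Tear 1 = 75 / 1.9 = 39.5 N/mm
Tear 2 = 40 / 1.9 = 21.1 N/mm
Average = (39.5 + 21.1) / 2 = 30.3 N/mm


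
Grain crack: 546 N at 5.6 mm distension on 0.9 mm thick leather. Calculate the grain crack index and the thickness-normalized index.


Crack index = 97.5 N/mm
Normalized index = 108.3 N/mm per mm

Crack index = 546 / 5.6 = 97.5 N/mm
Normalized = 97.5 / 0.9 = 108.3 N/mm per mm


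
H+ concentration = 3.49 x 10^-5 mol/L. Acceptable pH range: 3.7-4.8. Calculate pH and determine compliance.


pH = -log10(3.49 x 10^-5) = 4.46
Range: 3.7 to 4.8
Compliant: Yes


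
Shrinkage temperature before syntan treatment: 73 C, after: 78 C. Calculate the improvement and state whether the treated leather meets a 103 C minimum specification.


Improvement = 78 - 73 = 5 C
Spec check: 78 C >= 103 C? No


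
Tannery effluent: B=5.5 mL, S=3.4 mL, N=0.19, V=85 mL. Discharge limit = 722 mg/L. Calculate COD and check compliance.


COD = 37.6 mg/L
Compliant: Yes


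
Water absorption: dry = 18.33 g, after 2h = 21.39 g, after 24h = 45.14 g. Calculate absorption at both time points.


2h absorption = 16.7%
24h absorption = 146.3%


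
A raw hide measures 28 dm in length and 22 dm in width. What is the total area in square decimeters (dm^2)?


616 dm^2

Area = length x width
Area = 28 x 22 = 616 dm^2


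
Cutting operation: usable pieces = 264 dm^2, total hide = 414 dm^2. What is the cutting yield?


Yield = usable / total x 100
Yield = 264 / 414 x 100 = 63.8%


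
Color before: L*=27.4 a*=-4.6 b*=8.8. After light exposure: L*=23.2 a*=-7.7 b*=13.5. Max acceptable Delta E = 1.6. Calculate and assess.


Delta E = 7.02
Passes: No


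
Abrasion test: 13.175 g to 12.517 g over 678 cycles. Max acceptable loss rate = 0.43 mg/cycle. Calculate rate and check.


Loss = 13.175 - 12.517 = 0.658 g
Rate = 0.658 g / 678 cycles x 1000 = 0.971 mg/cycle
Max = 0.43 mg/cycle
Passes: No


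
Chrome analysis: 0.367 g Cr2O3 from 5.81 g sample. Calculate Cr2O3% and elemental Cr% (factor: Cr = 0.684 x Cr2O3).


Cr2O3 = 6.32%
Cr = 4.32%

Cr2O3% = 0.367 / 5.81 x 100 = 6.32%
Cr% = 6.32 x 0.684 = 4.32%


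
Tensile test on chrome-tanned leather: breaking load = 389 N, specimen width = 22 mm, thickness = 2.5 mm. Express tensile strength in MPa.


7.07 MPa

Cross-section = 22 x 2.5 = 55.0 mm^2
TS = 389 / 55.0 = 7.07 MPa
(1 N/mm^2 = 1 MPa)


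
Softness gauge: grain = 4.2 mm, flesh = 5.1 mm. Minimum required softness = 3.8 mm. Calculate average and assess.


Average softness = 4.65 mm
Meets requirement: Yes


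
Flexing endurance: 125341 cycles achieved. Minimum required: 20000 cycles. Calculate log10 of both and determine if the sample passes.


Achieved: log10 = 5.10
Required: log10 = 4.30
Passes: Yes

log10(125341) = 5.10
log10(20000) = 4.30
Passes: Yes


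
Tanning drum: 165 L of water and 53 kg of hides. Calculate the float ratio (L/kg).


3.1


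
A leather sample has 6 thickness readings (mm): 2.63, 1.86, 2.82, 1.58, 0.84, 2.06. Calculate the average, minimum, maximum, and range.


Average = 1.97 mm
Min = 0.84 mm
Max = 2.82 mm
Range = 1.98 mm

Sum = 11.79
Average = 11.79 / 6 = 1.97 mm
Minimum = 0.84 mm
Maximum = 2.82 mm
Range = 2.82 - 0.84 = 1.98 mm


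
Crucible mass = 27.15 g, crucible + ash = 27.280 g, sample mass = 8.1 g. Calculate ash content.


Ash mass = 27.280 - 27.15 = 0.130 g
Ash% = 0.130 / 8.1 x 100 = 1.60%


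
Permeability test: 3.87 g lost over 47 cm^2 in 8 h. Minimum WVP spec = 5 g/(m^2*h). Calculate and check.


WVP = 102.93 g/(m^2*h)
Meets specification: Yes


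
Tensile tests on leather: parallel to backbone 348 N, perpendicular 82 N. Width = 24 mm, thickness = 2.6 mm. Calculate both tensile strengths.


Parallel = 5.58 N/mm^2
Perpendicular = 1.31 N/mm^2


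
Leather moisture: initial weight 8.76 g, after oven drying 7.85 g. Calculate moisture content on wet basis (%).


Moisture = 8.76 - 7.85 = 0.91 g
MC = 0.91 / 8.76 x 100 = 10.4%


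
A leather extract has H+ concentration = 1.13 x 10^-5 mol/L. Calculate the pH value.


pH = 4.95


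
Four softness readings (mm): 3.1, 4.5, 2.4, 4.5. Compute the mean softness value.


3.63 mm


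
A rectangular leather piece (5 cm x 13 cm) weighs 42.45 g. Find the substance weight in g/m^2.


Area = 5 x 13 = 65 cm^2
SW = 42.45 / 65 x 10000 = 6530.8 g/m^2


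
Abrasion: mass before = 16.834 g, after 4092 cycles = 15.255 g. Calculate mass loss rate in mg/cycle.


0.386 mg/cycle

Mass loss = 16.834 - 15.255 = 1.579 g
Rate = 1.579 / 4092 x 1000 = 0.386 mg/cycle


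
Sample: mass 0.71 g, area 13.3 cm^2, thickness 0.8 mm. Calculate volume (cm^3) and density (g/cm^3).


Volume = 1.064 cm^3
Density = 0.667 g/cm^3

Thickness in cm = 0.8 / 10 = 0.08 cm
Volume = 13.3 x 0.08 = 1.064 cm^3
Density = 0.71 / 1.064 = 0.667 g/cm^3


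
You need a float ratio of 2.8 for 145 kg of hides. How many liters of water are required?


406.0 L

Water = hide weight x target ratio
Water = 145 x 2.8 = 406.0 L


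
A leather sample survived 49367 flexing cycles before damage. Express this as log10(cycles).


log10(49367) = 4.69


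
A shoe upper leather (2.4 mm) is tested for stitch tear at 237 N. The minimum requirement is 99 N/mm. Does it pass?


STS = 237 / 2.4 = 98.8 N/mm
Minimum required: 99 N/mm
Passes: No


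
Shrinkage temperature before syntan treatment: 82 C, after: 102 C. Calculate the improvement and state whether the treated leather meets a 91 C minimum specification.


Improvement = 102 - 82 = 20 C
Spec check: 102 C >= 91 C? Yes


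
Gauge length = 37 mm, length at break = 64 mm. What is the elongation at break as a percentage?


73.0%

Extension = 64 - 37 = 27 mm
Elongation = 27 / 37 x 100 = 73.0%


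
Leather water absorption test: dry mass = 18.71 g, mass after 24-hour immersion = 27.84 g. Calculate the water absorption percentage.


Water absorbed = 27.84 - 18.71 = 9.13 g
WA% = 9.13 / 18.71 x 100 = 48.8%


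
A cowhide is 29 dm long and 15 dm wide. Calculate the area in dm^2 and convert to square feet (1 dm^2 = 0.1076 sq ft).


Area = 29 x 15 = 435 dm^2
Conversion: 435 x 0.1076 = 46.81 sq ft


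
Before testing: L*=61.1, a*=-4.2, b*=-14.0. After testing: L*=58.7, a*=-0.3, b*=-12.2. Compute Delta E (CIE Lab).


Delta E = 4.92

dL = 58.7 - 61.1 = -2.4
da = -0.3 - (-4.2) = 3.9
db = -12.2 - (-14.0) = 1.8
dE = sqrt((-2.4)^2 + (3.9)^2 + (1.8)^2) = 4.92


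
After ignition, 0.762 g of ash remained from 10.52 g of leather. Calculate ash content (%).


Ash% = 0.762 / 10.52 x 100
Ash% = 7.24%


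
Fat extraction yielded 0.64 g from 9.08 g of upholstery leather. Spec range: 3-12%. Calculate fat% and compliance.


Fat% = 0.64 / 9.08 x 100 = 7.0%
Spec range: 3-12%
Compliant: Yes


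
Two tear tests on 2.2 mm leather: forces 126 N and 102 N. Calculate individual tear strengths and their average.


Tear 1 = 126 / 2.2 = 57.3 N/mm
Tear 2 = 102 / 2.2 = 46.4 N/mm
Average = (57.3 + 46.4) / 2 = 51.9 N/mm


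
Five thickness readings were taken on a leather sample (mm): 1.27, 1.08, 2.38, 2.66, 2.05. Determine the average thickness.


Sum = 1.27 + 1.08 + 2.38 + 2.66 + 2.05 = 9.44
Average = 9.44 / 5 = 1.89 mm


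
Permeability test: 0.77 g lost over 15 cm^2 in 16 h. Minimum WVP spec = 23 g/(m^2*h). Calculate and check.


WVP = 0.77 / (15 x 16) x 10000 = 32.08 g/(m^2*h)
Minimum: 23 g/(m^2*h)
Meets spec: Yes


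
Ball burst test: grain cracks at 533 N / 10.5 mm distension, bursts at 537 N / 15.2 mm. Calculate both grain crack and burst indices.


Crack index = 50.8 N/mm
Burst index = 35.3 N/mm


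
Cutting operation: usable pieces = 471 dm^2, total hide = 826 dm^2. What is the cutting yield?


57.0%


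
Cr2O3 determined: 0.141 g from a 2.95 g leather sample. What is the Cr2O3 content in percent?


Cr2O3% = 0.141 / 2.95 x 100
Cr2O3% = 4.78%


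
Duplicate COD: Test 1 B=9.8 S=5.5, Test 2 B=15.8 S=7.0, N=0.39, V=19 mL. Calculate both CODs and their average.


COD1 = 706.1 mg/L
COD2 = 1445.1 mg/L
Average = 1075.6 mg/L

COD1 = (9.8 - 5.5) x 0.39 x 8000 / 19 = 706.1 mg/L
COD2 = (15.8 - 7.0) x 0.39 x 8000 / 19 = 1445.1 mg/L
Average = (706.1 + 1445.1) / 2 = 1075.6 mg/L


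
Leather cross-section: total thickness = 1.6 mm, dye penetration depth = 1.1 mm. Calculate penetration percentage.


Penetration% = 1.1 / 1.6 x 100
Penetration = 68.8%


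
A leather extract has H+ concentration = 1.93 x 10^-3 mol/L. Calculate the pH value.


pH = -log10[H+]
pH = -log10(1.93 x 10^-3) = 2.71


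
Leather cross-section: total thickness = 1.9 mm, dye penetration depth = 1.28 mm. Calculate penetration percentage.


67.4%

Penetration% = 1.28 / 1.9 x 100
Penetration = 67.4%


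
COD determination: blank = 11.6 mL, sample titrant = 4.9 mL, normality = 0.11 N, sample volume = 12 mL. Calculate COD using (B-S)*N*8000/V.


COD = (11.6 - 4.9) x 0.11 x 8000 / 12
COD = 6.7 x 0.11 x 8000 / 12
COD = 491.3 mg/L


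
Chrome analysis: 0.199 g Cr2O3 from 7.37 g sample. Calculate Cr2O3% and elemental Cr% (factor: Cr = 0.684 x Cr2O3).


Cr2O3 = 2.70%
Cr = 1.85%

Cr2O3% = 0.199 / 7.37 x 100 = 2.70%
Cr% = 2.70 x 0.684 = 1.85%


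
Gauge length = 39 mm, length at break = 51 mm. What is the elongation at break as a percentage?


Extension = 51 - 39 = 12 mm
Elongation = 12 / 39 x 100 = 30.8%


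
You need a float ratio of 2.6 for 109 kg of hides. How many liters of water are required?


283.4 L

Water = hide weight x target ratio
Water = 109 x 2.6 = 283.4 L


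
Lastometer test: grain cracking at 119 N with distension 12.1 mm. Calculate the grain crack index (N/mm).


Grain crack index = force / distension
Index = 119 / 12.1 = 9.8 N/mm


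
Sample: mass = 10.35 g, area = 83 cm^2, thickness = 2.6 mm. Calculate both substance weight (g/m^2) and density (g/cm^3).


Substance weight = 1247.0 g/m^2
Density = 0.480 g/cm^3


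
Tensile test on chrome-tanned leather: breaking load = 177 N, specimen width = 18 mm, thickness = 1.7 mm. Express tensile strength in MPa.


Cross-section = 18 x 1.7 = 30.6 mm^2
TS = 177 / 30.6 = 5.78 MPa
(1 N/mm^2 = 1 MPa)


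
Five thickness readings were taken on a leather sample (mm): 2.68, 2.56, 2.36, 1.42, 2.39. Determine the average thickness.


Sum = 2.68 + 2.56 + 2.36 + 1.42 + 2.39 = 11.41
Average = 11.41 / 5 = 2.28 mm


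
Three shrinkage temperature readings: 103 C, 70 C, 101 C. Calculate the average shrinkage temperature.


Average = (103 + 70 + 101) / 3
Average = 274 / 3 = 91.3 C


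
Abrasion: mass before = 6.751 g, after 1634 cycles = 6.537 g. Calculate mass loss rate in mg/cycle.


Mass loss = 6.751 - 6.537 = 0.214 g
Rate = 0.214 / 1634 x 1000 = 0.131 mg/cycle


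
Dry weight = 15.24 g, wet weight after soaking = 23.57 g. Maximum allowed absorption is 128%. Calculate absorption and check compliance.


Absorption = 54.7%
Compliant: Yes

WA = (23.57 - 15.24) / 15.24 x 100 = 54.7%
Maximum allowed: 128%
Compliant: Yes


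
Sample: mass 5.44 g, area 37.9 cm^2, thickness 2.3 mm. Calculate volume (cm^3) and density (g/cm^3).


Volume = 8.717 cm^3
Density = 0.624 g/cm^3

Thickness in cm = 2.3 / 10 = 0.23 cm
Volume = 37.9 x 0.23 = 8.717 cm^3
Density = 5.44 / 8.717 = 0.624 g/cm^3


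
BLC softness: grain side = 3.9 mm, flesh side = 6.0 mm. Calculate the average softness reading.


Average = (3.9 + 6.0) / 2
Average = 4.95 mm


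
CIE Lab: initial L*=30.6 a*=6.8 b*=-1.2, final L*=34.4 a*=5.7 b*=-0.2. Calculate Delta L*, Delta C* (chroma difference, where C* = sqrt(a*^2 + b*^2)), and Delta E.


Delta L* = 3.8
Delta C* = -1.20
Delta E = 4.08


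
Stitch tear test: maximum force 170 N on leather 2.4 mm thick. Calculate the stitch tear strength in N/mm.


70.8 N/mm


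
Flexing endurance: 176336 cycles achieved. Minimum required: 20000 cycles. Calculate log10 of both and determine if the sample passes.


log10(176336) = 5.25
log10(20000) = 4.30
Passes: Yes


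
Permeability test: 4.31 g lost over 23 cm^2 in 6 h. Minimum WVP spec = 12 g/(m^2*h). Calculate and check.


WVP = 312.32 g/(m^2*h)
Meets specification: Yes


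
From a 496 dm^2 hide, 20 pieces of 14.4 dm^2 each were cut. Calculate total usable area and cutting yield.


Usable area = 288.0 dm^2
Yield = 58.1%

Total usable = 20 x 14.4 = 288.0 dm^2
Yield = 288.0 / 496 x 100 = 58.1%


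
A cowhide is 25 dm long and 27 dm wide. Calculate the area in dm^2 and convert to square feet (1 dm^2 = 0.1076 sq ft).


675 dm^2
72.63 sq ft

Area = 25 x 27 = 675 dm^2
Conversion: 675 x 0.1076 = 72.63 sq ft


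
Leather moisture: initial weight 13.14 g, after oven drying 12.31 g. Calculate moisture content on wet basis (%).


6.3%

Moisture = 13.14 - 12.31 = 0.83 g
MC = 0.83 / 13.14 x 100 = 6.3%


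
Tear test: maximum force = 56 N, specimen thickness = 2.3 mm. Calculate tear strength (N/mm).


24.3 N/mm

Tear strength = force / thickness
Tear = 56 / 2.3 = 24.3 N/mm


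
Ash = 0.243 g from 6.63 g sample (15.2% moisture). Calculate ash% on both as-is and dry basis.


As-is ash = 3.67%
Dry-basis ash = 4.32%

As-is ash% = 0.243 / 6.63 x 100 = 3.67%
Dry mass = 6.63 x (100 - 15.2) / 100 = 5.62224 g
Dry-basis ash% = 0.243 / 5.62224 x 100 = 4.32%


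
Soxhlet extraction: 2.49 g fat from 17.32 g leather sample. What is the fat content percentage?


14.4%


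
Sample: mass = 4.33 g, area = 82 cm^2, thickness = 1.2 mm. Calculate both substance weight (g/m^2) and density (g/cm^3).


Substance weight = 528.0 g/m^2
Density = 0.440 g/cm^3


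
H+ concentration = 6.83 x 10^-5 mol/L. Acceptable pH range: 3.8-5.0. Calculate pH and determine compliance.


pH = 4.17
Compliant: Yes

pH = -log10(6.83 x 10^-5) = 4.17
Range: 3.8 to 5.0
Compliant: Yes


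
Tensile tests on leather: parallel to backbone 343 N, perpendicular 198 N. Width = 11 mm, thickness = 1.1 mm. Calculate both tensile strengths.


Parallel = 28.35 N/mm^2
Perpendicular = 16.36 N/mm^2


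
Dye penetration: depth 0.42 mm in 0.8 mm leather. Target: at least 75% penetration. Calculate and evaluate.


Penetration = 52.5%
Meets target: No

Penetration = 0.42 / 0.8 x 100 = 52.5%
Target: 75%
Meets target: No


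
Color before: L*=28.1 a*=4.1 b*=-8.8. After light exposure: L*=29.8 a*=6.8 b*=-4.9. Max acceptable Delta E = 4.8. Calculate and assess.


dL = 1.7, da = 2.7, db = 3.9
dE = sqrt((1.7)^2 + (2.7)^2 + (3.9)^2) = 5.04
Max = 4.8
Passes: No


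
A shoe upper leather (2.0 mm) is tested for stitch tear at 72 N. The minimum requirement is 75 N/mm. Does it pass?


STS = 36.0 N/mm
Passes: No


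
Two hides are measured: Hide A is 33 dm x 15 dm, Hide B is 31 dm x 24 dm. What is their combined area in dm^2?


Hide A area = 33 x 15 = 495 dm^2
Hide B area = 31 x 24 = 744 dm^2
Total = 495 + 744 = 1239 dm^2
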